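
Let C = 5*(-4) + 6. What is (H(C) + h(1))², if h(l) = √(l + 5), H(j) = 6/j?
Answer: 303/49 - 6*√6/7 ≈ 4.0841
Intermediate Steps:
C = -14 (C = -20 + 6 = -14)
h(l) = √(5 + l)
(H(C) + h(1))² = (6/(-14) + √(5 + 1))² = (6*(-1/14) + √6)² = (-3/7 + √6)²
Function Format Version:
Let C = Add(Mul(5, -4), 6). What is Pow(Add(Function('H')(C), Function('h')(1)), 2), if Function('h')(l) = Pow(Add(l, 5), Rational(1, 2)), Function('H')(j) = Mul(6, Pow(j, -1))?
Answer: Add(Rational(303, 49), Mul(Rational(-6, 7), Pow(6, Rational(1, 2)))) ≈ 4.0841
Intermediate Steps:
C = -14 (C = Add(-20, 6) = -14)
Function('h')(l) = Pow(Add(5, l), Rational(1, 2))
Pow(Add(Function('H')(C), Function('h')(1)), 2) = Pow(Add(Mul(6, Pow(-14, -1)), Pow(Add(5, 1), Rational(1, 2))), 2) = Pow(Add(Mul(6, Rational(-1, 14)), Pow(6, Rational(1, 2))), 2) = Pow(Add(Rational(-3, 7), Pow(6, Rational(1, 2))), 2)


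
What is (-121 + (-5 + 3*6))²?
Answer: 11664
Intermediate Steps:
(-121 + (-5 + 3*6))² = (-121 + (-5 + 18))² = (-121 + 13)² = (-108)² = 11664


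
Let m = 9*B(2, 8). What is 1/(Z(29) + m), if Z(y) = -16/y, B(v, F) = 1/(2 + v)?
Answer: 116/197 ≈ 0.58883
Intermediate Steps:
m = 9/4 (m = 9/(2 + 2) = 9/4 ≈ 2.2500)
1/(Z(29) + m) = 1/(-16/29 + 9/4) = 1/(197/116) = 116/197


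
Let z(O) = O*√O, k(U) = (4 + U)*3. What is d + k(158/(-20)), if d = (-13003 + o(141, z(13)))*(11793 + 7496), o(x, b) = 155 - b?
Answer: -2478250837/10 - 250757*√13 ≈ -2.4873e+8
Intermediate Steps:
k(U) = 12 + 3*U
z(O) = O^(3/2)
d = -247825072 - 250757*√13 (d = (-13003 + (155 - 13^(3/2)))*(11793 + 7496) = (-13003 + (155 - 13*√13))*19289 = (-12848 - 13*√13)*19289 = -247825072 - 250757*√13 ≈ -2.4873e+8)
d + k(158/(-20)) = (-247825072 - 250757*√13) + (12 + 3*(158/(-20))) = (-247825072 - 250757*√13) + (12 + 3*(158*(-1/20))) = (-247825072 - 250757*√13) + (12 + 3*(-79/10)) = (-247825072 - 250757*√13) + (12 - 237/10) = (-247825072 - 250757*√13) - 117/10 = -2478250837/10 - 250757*√13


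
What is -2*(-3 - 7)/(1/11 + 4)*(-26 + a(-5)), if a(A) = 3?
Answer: -1012/9 ≈ -112.44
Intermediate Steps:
-2*(-3 - 7)/(1/11 + 4)*(-26 + a(-5)) = -2*(-3 - 7)/(1/11 + 4)*(-26 + 3) = -2*(-10/(1*(1/11) + 4))*(-23) = -2*(-10/(1/11 + 4))*(-23) = -2*(-10/45/11)*(-23) = -2*(-10*11/45)*(-23) = -(-44)*(-23)/9 = -2*506/9 = -1012/9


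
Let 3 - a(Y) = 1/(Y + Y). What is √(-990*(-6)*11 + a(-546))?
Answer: √19479794061/546 ≈ 255.62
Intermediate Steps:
a(Y) = 3 - 1/(2*Y) (a(Y) = 3 - 1/(Y + Y) = 3 - 1/(2*Y))
√(-990*(-6)*11 + a(-546)) = √(-990*(-6)*11 + (3 - ½/(-546))) = √(-90*(-66)*11 + (3 - ½*(-1/546))) = √(5940*11 + (3 + 1/1092)) = √(65340 + 3277/1092) = √(71354557/1092) = √19479794061/546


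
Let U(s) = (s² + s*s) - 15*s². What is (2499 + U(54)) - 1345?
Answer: -36754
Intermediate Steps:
U(s) = -13*s² (U(s) = (s² + s²) - 15*s² = 2*s² - 15*s² = -13*s²)
(2499 + U(54)) - 1345 = (2499 - 13*54²) - 1345 = (2499 - 13*2916) - 1345 = (2499 - 37908) - 1345 = -35409 - 1345 = -36754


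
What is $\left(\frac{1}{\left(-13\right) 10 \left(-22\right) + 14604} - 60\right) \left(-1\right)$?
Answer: $\frac{1047839}{17464} \approx 60.0$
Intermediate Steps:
$\left(\frac{1}{\left(-13\right) 10 \left(-22\right) + 14604} - 60\right) \left(-1\right) = \left(\frac{1}{\left(-130\right) \left(-22\right) + 14604} - 60\right) \left(-1\right) = \left(\frac{1}{2860 + 14604} - 60\right) \left(-1\right) = \left(\frac{1}{17464} - 60\right) \left(-1\right) = \left(- \frac{1047839}{17464}\right) \left(-1\right) = \frac{1047839}{17464}$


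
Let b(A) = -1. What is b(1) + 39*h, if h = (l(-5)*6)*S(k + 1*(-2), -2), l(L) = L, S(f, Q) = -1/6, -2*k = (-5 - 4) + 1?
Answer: 194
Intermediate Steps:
k = 4 (k = -((-5 - 4) + 1)/2 = -(-9 + 1)/2 = -½*(-8) = 4)
S(f, Q) = -⅙ (S(f, Q) = -1*⅙ = -⅙)
h = 5 (h = -5*6*(-⅙) = -30*(-⅙) = 5)
b(1) + 39*h = -1 + 39*5 = -1 + 195 = 194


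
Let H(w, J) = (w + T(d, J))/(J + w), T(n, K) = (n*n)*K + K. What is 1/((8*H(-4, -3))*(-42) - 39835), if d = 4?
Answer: -1/42475 ≈ -2.3543e-5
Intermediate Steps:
T(n, K) = K + K*n² (T(n, K) = n²*K + K = K*n² + K = K + K*n²)
H(w, J) = (w + 17*J)/(J + w) (H(w, J) = (w + J*(1 + 4²))/(J + w) = (w + J*(1 + 16))/(J + w) = (w + J*17)/(J + w) = (w + 17*J)/(J + w))
1/((8*H(-4, -3))*(-42) - 39835) = 1/((8*((-4 + 17*(-3))/(-3 - 4)))*(-42) - 39835) = 1/((8*((-4 - 51)/(-7)))*(-42) - 39835) = 1/((8*(-⅐*(-55)))*(-42) - 39835) = 1/((8*(55/7))*(-42) - 39835) = 1/((440/7)*(-42) - 39835) = 1/(-2640 - 39835) = 1/(-42475) = -1/42475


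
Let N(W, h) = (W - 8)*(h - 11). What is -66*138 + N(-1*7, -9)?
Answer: -8808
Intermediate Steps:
N(W, h) = (-11 + h)*(-8 + W) (N(W, h) = (-8 + W)*(-11 + h) = (-11 + h)*(-8 + W))
-66*138 + N(-1*7, -9) = -66*138 + (88 - (-11)*7 - 8*(-9) - 1*7*(-9)) = -9108 + (88 - 11*(-7) + 72 - 7*(-9)) = -9108 + (88 + 77 + 72 + 63) = -9108 + 300 = -8808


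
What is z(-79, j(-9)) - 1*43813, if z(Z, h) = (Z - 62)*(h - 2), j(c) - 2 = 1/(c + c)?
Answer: -262831/6 ≈ -43805.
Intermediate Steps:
j(c) = 2 + 1/(2*c) (j(c) = 2 + 1/(c + c) = 2 + 1/(2*c))
z(Z, h) = (-62 + Z)*(-2 + h)
z(-79, j(-9)) - 1*43813 = (124 - 62*(2 + (1/2)/(-9)) - 2*(-79) - 79*(2 + (1/2)/(-9))) - 1*43813 = (124 - 62*(2 + (1/2)*(-1/9)) + 158 - 79*(2 + (1/2)*(-1/9))) - 43813 = (124 - 62*(2 - 1/18) + 158 - 79*(2 - 1/18)) - 43813 = (124 - 62*35/18 + 158 - 79*35/18) - 43813 = (124 - 1085/9 + 158 - 2765/18) - 43813 = 47/6 - 43813 = -262831/6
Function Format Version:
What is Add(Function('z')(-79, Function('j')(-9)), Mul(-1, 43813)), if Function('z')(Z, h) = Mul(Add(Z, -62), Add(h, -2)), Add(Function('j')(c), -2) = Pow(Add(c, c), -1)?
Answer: Rational(-262831, 6) ≈ -43805.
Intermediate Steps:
Function('j')(c) = Add(2, Mul(Rational(1, 2), Pow(c, -1))) (Function('j')(c) = Add(2, Pow(Add(c, c), -1)) = Add(2, Pow(Mul(2, c), -1)) = Add(2, Mul(Rational(1, 2), Pow(c, -1))))
Function('z')(Z, h) = Mul(Add(-62, Z), Add(-2, h))
Add(Function('z')(-79, Function('j')(-9)), Mul(-1, 43813)) = Add(Add(124, Mul(-62, Add(2, Mul(Rational(1, 2), Pow(-9, -1)))), Mul(-2, -79), Mul(-79, Add(2, Mul(Rational(1, 2), Pow(-9, -1))))), Mul(-1, 43813)) = Add(Add(124, Mul(-62, Add(2, Mul(Rational(1, 2), Rational(-1, 9)))), 158, Mul(-79, Add(2, Mul(Rational(1, 2), Rational(-1, 9))))), -43813) = Add(Add(124, Mul(-62, Add(2, Rational(-1, 18))), 158, Mul(-79, Add(2, Rational(-1, 18)))), -43813) = Add(Add(124, Mul(-62, Rational(35, 18)), 158, Mul(-79, Rational(35, 18))), -43813) = Add(Add(124, Rational(-1085, 9), 158, Rational(-2765, 18)), -43813) = Add(Rational(47, 6), -43813) = Rational(-262831, 6)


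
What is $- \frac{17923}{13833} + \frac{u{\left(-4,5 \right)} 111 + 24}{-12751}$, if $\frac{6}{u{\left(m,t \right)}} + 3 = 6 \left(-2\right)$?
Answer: $- \frac{1141269899}{881922915} \approx -1.2941$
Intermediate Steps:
$u{\left(m,t \right)} = - \frac{2}{5}$ ($u{\left(m,t \right)} = \frac{6}{-3 + 6 \left(-2\right)} = \frac{6}{-3 - 12} = \frac{6}{-15} = 6 \left(- \frac{1}{15}\right) = - \frac{2}{5}$)
$- \frac{17923}{13833} + \frac{u{\left(-4,5 \right)} 111 + 24}{-12751} = - \frac{17923}{13833} + \frac{\left(- \frac{2}{5}\right) 111 + 24}{-12751} = \left(-17923\right) \frac{1}{13833} + \left(- \frac{222}{5} + 24\right) \left(- \frac{1}{12751}\right) = - \frac{17923}{13833} - - \frac{102}{63755} = - \frac{17923}{13833} + \frac{102}{63755} = - \frac{1141269899}{881922915}$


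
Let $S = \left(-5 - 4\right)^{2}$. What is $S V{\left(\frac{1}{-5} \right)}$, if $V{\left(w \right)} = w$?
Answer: $- \frac{81}{5} \approx -16.2$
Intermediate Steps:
$S = 81$ ($S = \left(-9\right)^{2} = 81$)
$S V{\left(\frac{1}{-5} \right)} = \frac{81}{-5} = 81 \left(- \frac{1}{5}\right) = - \frac{81}{5}$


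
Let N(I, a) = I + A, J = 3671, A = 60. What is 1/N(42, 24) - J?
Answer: -374441/102 ≈ -3671.0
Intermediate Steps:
N(I, a) = 60 + I (N(I, a) = I + 60 = 60 + I)
1/N(42, 24) - J = 1/(60 + 42) - 1*3671 = 1/102 - 3671 = -374441/102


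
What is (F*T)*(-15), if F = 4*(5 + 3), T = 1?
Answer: -480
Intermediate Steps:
F = 32 (F = 4*8 = 32)
(F*T)*(-15) = (32*1)*(-15) = 32*(-15) = -480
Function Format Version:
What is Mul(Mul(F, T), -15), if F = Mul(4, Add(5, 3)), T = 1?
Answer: -480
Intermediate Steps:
F = 32 (F = Mul(4, 8) = 32)
Mul(Mul(F, T), -15) = Mul(Mul(32, 1), -15) = Mul(32, -15) = -480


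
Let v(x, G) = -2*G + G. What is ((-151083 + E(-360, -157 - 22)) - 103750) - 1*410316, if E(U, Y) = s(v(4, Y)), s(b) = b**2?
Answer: -633108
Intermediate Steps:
v(x, G) = -G
E(U, Y) = Y**2 (E(U, Y) = (-Y)**2 = Y**2)
((-151083 + E(-360, -157 - 22)) - 103750) - 1*410316 = ((-151083 + (-157 - 22)**2) - 103750) - 1*410316 = ((-151083 + (-179)**2) - 103750) - 410316 = ((-151083 + 32041) - 103750) - 410316 = (-119042 - 103750) - 410316 = -222792 - 410316 = -633108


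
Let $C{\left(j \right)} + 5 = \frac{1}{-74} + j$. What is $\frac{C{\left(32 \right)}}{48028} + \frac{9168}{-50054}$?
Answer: $- \frac{16241887129}{88947759944} \approx -0.1826$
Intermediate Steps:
$C{\left(j \right)} = - \frac{371}{74} + j$ ($C{\left(j \right)} = -5 + \left(\frac{1}{-74} + j\right) = -5 + \left(- \frac{1}{74} + j\right) = - \frac{371}{74} + j$)
$\frac{C{\left(32 \right)}}{48028} + \frac{9168}{-50054} = \frac{- \frac{371}{74} + 32}{48028} + \frac{9168}{-50054} = \frac{1997}{74} \cdot \frac{1}{48028} + 9168 \left(- \frac{1}{50054}\right) = \frac{1997}{3554072} - \frac{4584}{25027} = - \frac{16241887129}{88947759944}$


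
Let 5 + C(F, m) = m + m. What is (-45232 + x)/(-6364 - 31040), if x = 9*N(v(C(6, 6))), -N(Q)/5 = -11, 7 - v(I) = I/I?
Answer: 44737/37404 ≈ 1.1960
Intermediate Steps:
C(F, m) = -5 + 2*m (C(F, m) = -5 + (m + m) = -5 + 2*m)
v(I) = 6 (v(I) = 7 - I/I = 7 - 1*1 = 7 - 1 = 6)
N(Q) = 55 (N(Q) = -5*(-11) = 55)
x = 495 (x = 9*55 = 495)
(-45232 + x)/(-6364 - 31040) = (-45232 + 495)/(-6364 - 31040) = -44737/(-37404) = -44737*(-1/37404) = 44737/37404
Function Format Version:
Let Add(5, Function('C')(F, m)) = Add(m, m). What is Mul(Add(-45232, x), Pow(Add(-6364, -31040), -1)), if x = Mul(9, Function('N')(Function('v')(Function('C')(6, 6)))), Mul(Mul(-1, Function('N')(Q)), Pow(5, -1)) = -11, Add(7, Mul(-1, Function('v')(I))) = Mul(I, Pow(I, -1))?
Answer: Rational(44737, 37404) ≈ 1.1960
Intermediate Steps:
Function('C')(F, m) = Add(-5, Mul(2, m)) (Function('C')(F, m) = Add(-5, Add(m, m)) = Add(-5, Mul(2, m)))
Function('v')(I) = 6 (Function('v')(I) = Add(7, Mul(-1, Mul(I, Pow(I, -1)))) = Add(7, Mul(-1, 1)) = Add(7, -1) = 6)
Function('N')(Q) = 55 (Function('N')(Q) = Mul(-5, -11) = 55)
x = 495 (x = Mul(9, 55) = 495)
Mul(Add(-45232, x), Pow(Add(-6364, -31040), -1)) = Mul(Add(-45232, 495), Pow(Add(-6364, -31040), -1)) = Mul(-44737, Pow(-37404, -1)) = Mul(-44737, Rational(-1, 37404)) = Rational(44737, 37404)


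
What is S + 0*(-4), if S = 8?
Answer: 8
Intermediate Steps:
S + 0*(-4) = 8 + 0*(-4) = 8 + 0 = 8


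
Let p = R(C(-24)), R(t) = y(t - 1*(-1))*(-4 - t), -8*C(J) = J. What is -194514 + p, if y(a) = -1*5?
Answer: -194479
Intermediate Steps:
C(J) = -J/8
y(a) = -5
R(t) = 20 + 5*t (R(t) = -5*(-4 - t) = 20 + 5*t)
p = 35 (p = 20 + 5*(-1/8*(-24)) = 20 + 5*3 = 20 + 15 = 35)
-194514 + p = -194514 + 35 = -194479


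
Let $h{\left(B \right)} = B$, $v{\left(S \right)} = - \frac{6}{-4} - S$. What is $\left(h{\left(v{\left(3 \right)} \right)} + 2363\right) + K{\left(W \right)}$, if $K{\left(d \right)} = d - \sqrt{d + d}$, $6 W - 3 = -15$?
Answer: $\frac{4719}{2} - 2 i \approx 2359.5 - 2.0 i$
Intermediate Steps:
$W = -2$ ($W = \frac{1}{2} + \frac{1}{6} \left(-15\right) = \frac{1}{2} - \frac{5}{2} = -2$)
$v{\left(S \right)} = \frac{3}{2} - S$ ($v{\left(S \right)} = \left(-6\right) \left(- \frac{1}{4}\right) - S = \frac{3}{2} - S$)
$K{\left(d \right)} = d - \sqrt{2} \sqrt{d}$ ($K{\left(d \right)} = d - \sqrt{2 d} = d - \sqrt{2} \sqrt{d}$)
$\left(h{\left(v{\left(3 \right)} \right)} + 2363\right) + K{\left(W \right)} = \left(\left(\frac{3}{2} - 3\right) + 2363\right) - \left(2 + \sqrt{2} \sqrt{-2}\right) = \left(\left(\frac{3}{2} - 3\right) + 2363\right) - \left(2 + \sqrt{2} i \sqrt{2}\right) = \left(- \frac{3}{2} + 2363\right) - \left(2 + 2 i\right) = \frac{4723}{2} - \left(2 + 2 i\right) = \frac{4719}{2} - 2 i$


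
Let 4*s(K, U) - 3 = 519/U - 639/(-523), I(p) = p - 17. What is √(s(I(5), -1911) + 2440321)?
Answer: √22110231342084899/95186 ≈ 1562.2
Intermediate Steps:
I(p) = -17 + p
s(K, U) = 552/523 + 519/(4*U) (s(K, U) = ¾ + (519/U - 639/(-523))/4 = ¾ + (519/U - 639*(-1/523))/4 = ¾ + (519/U + 639/523)/4 = ¾ + (639/523 + 519/U)/4 = ¾ + (639/2092 + 519/(4*U)) = 552/523 + 519/(4*U))
√(s(I(5), -1911) + 2440321) = √((3/2092)*(90479 + 736*(-1911))/(-1911) + 2440321) = √((3/2092)*(-1/1911)*(90479 - 1406496) + 2440321) = √((3/2092)*(-1/1911)*(-1316017) + 2440321) = √(1316017/1332604 + 2440321) = √(3251982841901/1332604) = √22110231342084899/95186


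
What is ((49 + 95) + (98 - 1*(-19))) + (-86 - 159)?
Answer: 16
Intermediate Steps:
((49 + 95) + (98 - 1*(-19))) + (-86 - 159) = (144 + (98 + 19)) - 245 = (144 + 117) - 245 = 261 - 245 = 16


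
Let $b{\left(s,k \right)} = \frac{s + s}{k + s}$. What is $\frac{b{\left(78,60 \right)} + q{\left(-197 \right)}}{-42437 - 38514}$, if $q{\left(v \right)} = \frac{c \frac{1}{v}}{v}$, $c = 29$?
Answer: $- \frac{1009701}{72257429257} \approx -1.3974 \cdot 10^{-5}$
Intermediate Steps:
$q{\left(v \right)} = \frac{29}{v^{2}}$ ($q{\left(v \right)} = \frac{29 \frac{1}{v}}{v} = \frac{29}{v^{2}}$)
$b{\left(s,k \right)} = \frac{2 s}{k + s}$
$\frac{b{\left(78,60 \right)} + q{\left(-197 \right)}}{-42437 - 38514} = \frac{2 \cdot 78 \frac{1}{60 + 78} + \frac{29}{38809}}{-42437 - 38514} = \frac{2 \cdot 78 \cdot \frac{1}{138} + 29 \cdot \frac{1}{38809}}{-80951} = \left(2 \cdot 78 \cdot \frac{1}{138} + \frac{29}{38809}\right) \left(- \frac{1}{80951}\right) = \left(\frac{26}{23} + \frac{29}{38809}\right) \left(- \frac{1}{80951}\right) = \frac{1009701}{892607} \left(- \frac{1}{80951}\right) = - \frac{1009701}{72257429257}$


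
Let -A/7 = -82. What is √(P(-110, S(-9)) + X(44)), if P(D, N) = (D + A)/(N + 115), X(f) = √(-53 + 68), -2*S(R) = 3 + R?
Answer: √(13688 + 3481*√15)/59 ≈ 2.7938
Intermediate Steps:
A = 574 (A = -7*(-82) = 574)
S(R) = -3/2 - R/2 (S(R) = -(3 + R)/2 = -3/2 - R/2)
X(f) = √15
P(D, N) = (574 + D)/(115 + N) (P(D, N) = (D + 574)/(N + 115) = (574 + D)/(115 + N))
√(P(-110, S(-9)) + X(44)) = √((574 - 110)/(115 + (-3/2 - ½*(-9))) + √15) = √(464/(115 + (-3/2 + 9/2)) + √15) = √(464/(115 + 3) + √15) = √(464/118 + √15) = √((1/118)*464 + √15) = √(232/59 + √15)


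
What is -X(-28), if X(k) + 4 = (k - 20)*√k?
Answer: 4 + 96*I*√7 ≈ 4.0 + 253.99*I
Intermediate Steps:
X(k) = -4 + √k*(-20 + k) (X(k) = -4 + (k - 20)*√k = -4 + (-20 + k)*√k = -4 + √k*(-20 + k))
-X(-28) = -(-4 + (-28)^(3/2) - 40*I*√7) = -(-4 - 56*I*√7 - 40*I*√7) = -(-4 - 96*I*√7) = 4 + 96*I*√7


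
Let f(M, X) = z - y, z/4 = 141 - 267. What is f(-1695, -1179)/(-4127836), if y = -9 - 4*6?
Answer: 471/4127836 ≈ 0.00011410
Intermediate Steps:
z = -504 (z = 4*(141 - 267) = 4*(-126) = -504)
y = -33 (y = -9 - 24 = -33)
f(M, X) = -471 (f(M, X) = -504 - 1*(-33) = -504 + 33 = -471)
f(-1695, -1179)/(-4127836) = -471/(-4127836) = -471*(-1/4127836) = 471/4127836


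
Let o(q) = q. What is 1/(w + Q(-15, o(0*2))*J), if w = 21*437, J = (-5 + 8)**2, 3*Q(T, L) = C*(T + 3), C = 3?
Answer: 1/9069 ≈ 0.00011027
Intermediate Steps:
Q(T, L) = 3 + T (Q(T, L) = (3*(T + 3))/3 = (3*(3 + T))/3 = (9 + 3*T)/3 = 3 + T)
J = 9 (J = 3**2 = 9)
w = 9177
1/(w + Q(-15, o(0*2))*J) = 1/(9177 + (3 - 15)*9) = 1/(9177 - 12*9) = 1/(9177 - 108) = 1/9069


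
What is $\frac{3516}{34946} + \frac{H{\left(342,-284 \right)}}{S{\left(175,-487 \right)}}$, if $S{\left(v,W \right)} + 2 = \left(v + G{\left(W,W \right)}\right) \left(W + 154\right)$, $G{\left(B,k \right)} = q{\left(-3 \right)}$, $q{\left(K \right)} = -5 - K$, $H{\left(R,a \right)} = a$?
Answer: $\frac{106242470}{1006637003} \approx 0.10554$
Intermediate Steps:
$G{\left(B,k \right)} = -2$ ($G{\left(B,k \right)} = -5 - -3 = -5 + 3 = -2$)
$S{\left(v,W \right)} = -2 + \left(-2 + v\right) \left(154 + W\right)$ ($S{\left(v,W \right)} = -2 + \left(v - 2\right) \left(W + 154\right) = -2 + \left(-2 + v\right) \left(154 + W\right)$)
$\frac{3516}{34946} + \frac{H{\left(342,-284 \right)}}{S{\left(175,-487 \right)}} = \frac{3516}{34946} - \frac{284}{-310 - -974 + 154 \cdot 175 - 85225} = 3516 \cdot \frac{1}{34946} - \frac{284}{-310 + 974 + 26950 - 85225} = \frac{1758}{17473} - \frac{284}{-57611} = \frac{1758}{17473} - - \frac{284}{57611} = \frac{1758}{17473} + \frac{284}{57611} = \frac{106242470}{1006637003}$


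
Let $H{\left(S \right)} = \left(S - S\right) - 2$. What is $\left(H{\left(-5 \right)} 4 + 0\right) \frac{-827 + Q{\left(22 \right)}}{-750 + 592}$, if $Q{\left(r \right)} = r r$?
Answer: $- \frac{1372}{79} \approx -17.367$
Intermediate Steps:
$Q{\left(r \right)} = r^{2}$
$H{\left(S \right)} = -2$ ($H{\left(S \right)} = 0 - 2 = -2$)
$\left(H{\left(-5 \right)} 4 + 0\right) \frac{-827 + Q{\left(22 \right)}}{-750 + 592} = \left(\left(-2\right) 4 + 0\right) \frac{-827 + 22^{2}}{-750 + 592} = \left(-8 + 0\right) \frac{-827 + 484}{-158} = - 8 \left(\left(-343\right) \left(- \frac{1}{158}\right)\right) = \left(-8\right) \frac{343}{158} = - \frac{1372}{79}$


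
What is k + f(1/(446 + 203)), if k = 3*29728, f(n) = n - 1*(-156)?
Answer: 57981661/649 ≈ 89340.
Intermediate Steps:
f(n) = 156 + n (f(n) = n + 156 = 156 + n)
k = 89184
k + f(1/(446 + 203)) = 89184 + (156 + 1/(446 + 203)) = 89184 + (156 + 1/649) = 89184 + 101245/649 = 57981661/649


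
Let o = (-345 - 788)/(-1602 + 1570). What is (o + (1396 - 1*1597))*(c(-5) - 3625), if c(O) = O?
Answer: 9617685/16 ≈ 6.0111e+5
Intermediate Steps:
o = 1133/32 (o = -1133/(-32) = -1133*(-1/32) = 1133/32 ≈ 35.406)
(o + (1396 - 1*1597))*(c(-5) - 3625) = (1133/32 + (1396 - 1*1597))*(-5 - 3625) = (1133/32 + (1396 - 1597))*(-3630) = (1133/32 - 201)*(-3630) = -5299/32*(-3630) = 9617685/16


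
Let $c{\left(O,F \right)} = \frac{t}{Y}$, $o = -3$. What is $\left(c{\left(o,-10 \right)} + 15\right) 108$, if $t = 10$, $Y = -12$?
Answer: $1530$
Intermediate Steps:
$c{\left(O,F \right)} = - \frac{5}{6}$ ($c{\left(O,F \right)} = \frac{10}{-12} = 10 \left(- \frac{1}{12}\right) = - \frac{5}{6}$)
$\left(c{\left(o,-10 \right)} + 15\right) 108 = \left(- \frac{5}{6} + 15\right) 108 = \frac{85}{6} \cdot 108 = 1530$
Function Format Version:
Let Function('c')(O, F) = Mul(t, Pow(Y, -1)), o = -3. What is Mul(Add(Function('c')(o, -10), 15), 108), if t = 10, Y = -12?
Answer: 1530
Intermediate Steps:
Function('c')(O, F) = Rational(-5, 6) (Function('c')(O, F) = Mul(10, Pow(-12, -1)) = Mul(10, Rational(-1, 12)) = Rational(-5, 6))
Mul(Add(Function('c')(o, -10), 15), 108) = Mul(Add(Rational(-5, 6), 15), 108) = Mul(Rational(85, 6), 108) = 1530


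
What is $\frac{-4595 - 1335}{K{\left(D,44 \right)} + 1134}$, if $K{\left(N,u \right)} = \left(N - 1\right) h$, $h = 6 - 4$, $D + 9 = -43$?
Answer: $- \frac{2965}{514} \approx -5.7685$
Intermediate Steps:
$D = -52$ ($D = -9 - 43 = -52$)
$h = 2$
$K{\left(N,u \right)} = -2 + 2 N$ ($K{\left(N,u \right)} = \left(N - 1\right) 2 = \left(-1 + N\right) 2 = -2 + 2 N$)
$\frac{-4595 - 1335}{K{\left(D,44 \right)} + 1134} = \frac{-4595 - 1335}{\left(-2 + 2 \left(-52\right)\right) + 1134} = - \frac{5930}{\left(-2 - 104\right) + 1134} = - \frac{5930}{-106 + 1134} = - \frac{5930}{1028} = \left(-5930\right) \frac{1}{1028} = - \frac{2965}{514}$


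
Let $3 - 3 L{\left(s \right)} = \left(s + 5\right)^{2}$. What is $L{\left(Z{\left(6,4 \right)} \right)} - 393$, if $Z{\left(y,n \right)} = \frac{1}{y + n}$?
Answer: $- \frac{40067}{100} \approx -400.67$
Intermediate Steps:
$Z{\left(y,n \right)} = \frac{1}{n + y}$
$L{\left(s \right)} = 1 - \frac{\left(5 + s\right)^{2}}{3}$ ($L{\left(s \right)} = 1 - \frac{\left(s + 5\right)^{2}}{3} = 1 - \frac{\left(5 + s\right)^{2}}{3}$)
$L{\left(Z{\left(6,4 \right)} \right)} - 393 = \left(1 - \frac{\left(5 + \frac{1}{4 + 6}\right)^{2}}{3}\right) - 393 = \left(1 - \frac{\left(5 + \frac{1}{10}\right)^{2}}{3}\right) - 393 = \left(1 - \frac{\left(\frac{51}{10}\right)^{2}}{3}\right) - 393 = \left(1 - \frac{867}{100}\right) - 393 = - \frac{767}{100} - 393 = - \frac{40067}{100}$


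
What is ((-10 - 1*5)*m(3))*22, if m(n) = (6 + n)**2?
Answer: -26730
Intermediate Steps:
((-10 - 1*5)*m(3))*22 = ((-10 - 1*5)*(6 + 3)**2)*22 = ((-10 - 5)*9**2)*22 = -15*81*22 = -1215*22 = -26730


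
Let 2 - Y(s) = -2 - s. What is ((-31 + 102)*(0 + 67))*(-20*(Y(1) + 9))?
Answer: -1331960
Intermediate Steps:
Y(s) = 4 + s (Y(s) = 2 - (-2 - s) = 2 + (2 + s) = 4 + s)
((-31 + 102)*(0 + 67))*(-20*(Y(1) + 9)) = ((-31 + 102)*(0 + 67))*(-20*((4 + 1) + 9)) = (71*67)*(-20*(5 + 9)) = 4757*(-20*14) = 4757*(-280) = -1331960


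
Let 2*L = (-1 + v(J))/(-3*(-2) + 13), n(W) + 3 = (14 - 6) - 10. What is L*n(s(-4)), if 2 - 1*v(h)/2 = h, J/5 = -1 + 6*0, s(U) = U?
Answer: -65/38 ≈ -1.7105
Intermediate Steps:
J = -5 (J = 5*(-1 + 6*0) = 5*(-1 + 0) = 5*(-1) = -5)
v(h) = 4 - 2*h
n(W) = -5 (n(W) = -3 + ((14 - 6) - 10) = -3 + (8 - 10) = -3 - 2 = -5)
L = 13/38 (L = ((-1 + (4 - 2*(-5)))/(-3*(-2) + 13))/2 = ((-1 + (4 + 10))/(6 + 13))/2 = ((-1 + 14)/19)/2 = (13*(1/19))/2 = (½)*(13/19) = 13/38 ≈ 0.34211)
L*n(s(-4)) = (13/38)*(-5) = -65/38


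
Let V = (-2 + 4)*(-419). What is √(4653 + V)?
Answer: √3815 ≈ 61.766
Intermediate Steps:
V = -838 (V = 2*(-419) = -838)
√(4653 + V) = √(4653 - 838) = √3815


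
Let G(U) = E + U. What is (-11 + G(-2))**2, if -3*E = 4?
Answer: 1849/9 ≈ 205.44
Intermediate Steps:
E = -4/3 (E = -1/3*4 = -4/3 ≈ -1.3333)
G(U) = -4/3 + U
(-11 + G(-2))**2 = (-11 + (-4/3 - 2))**2 = (-11 - 10/3)**2 = (-43/3)**2 = 1849/9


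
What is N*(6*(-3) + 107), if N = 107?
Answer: 9523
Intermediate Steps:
N*(6*(-3) + 107) = 107*(6*(-3) + 107) = 107*(-18 + 107) = 107*89 = 9523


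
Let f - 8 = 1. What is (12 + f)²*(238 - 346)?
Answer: -47628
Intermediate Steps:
f = 9 (f = 8 + 1 = 9)
(12 + f)²*(238 - 346) = (12 + 9)²*(238 - 346) = 21²*(-108) = 441*(-108) = -47628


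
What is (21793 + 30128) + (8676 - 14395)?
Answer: 46202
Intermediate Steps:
(21793 + 30128) + (8676 - 14395) = 51921 - 5719 = 46202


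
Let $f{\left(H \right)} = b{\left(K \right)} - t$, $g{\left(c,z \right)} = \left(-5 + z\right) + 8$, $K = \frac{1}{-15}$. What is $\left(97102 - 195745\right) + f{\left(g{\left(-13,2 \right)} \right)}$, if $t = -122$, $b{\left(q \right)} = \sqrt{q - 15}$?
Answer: $-98521 + \frac{i \sqrt{3390}}{15} \approx -98521.0 + 3.8816 i$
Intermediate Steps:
$K = - \frac{1}{15} \approx -0.066667$
$b{\left(q \right)} = \sqrt{-15 + q}$
$g{\left(c,z \right)} = 3 + z$
$f{\left(H \right)} = 122 + \frac{i \sqrt{3390}}{15}$ ($f{\left(H \right)} = \sqrt{-15 - \frac{1}{15}} - -122 = \sqrt{- \frac{226}{15}} + 122 = \frac{i \sqrt{3390}}{15} + 122 = 122 + \frac{i \sqrt{3390}}{15}$)
$\left(97102 - 195745\right) + f{\left(g{\left(-13,2 \right)} \right)} = \left(97102 - 195745\right) + \left(122 + \frac{i \sqrt{3390}}{15}\right) = -98643 + \left(122 + \frac{i \sqrt{3390}}{15}\right) = -98521 + \frac{i \sqrt{3390}}{15}$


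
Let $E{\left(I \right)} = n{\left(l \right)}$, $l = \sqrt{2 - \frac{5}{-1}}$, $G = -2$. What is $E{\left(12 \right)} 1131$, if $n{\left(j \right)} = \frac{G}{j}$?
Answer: $- \frac{2262 \sqrt{7}}{7} \approx -854.96$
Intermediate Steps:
$l = \sqrt{7}$ ($l = \sqrt{2 - -5} = \sqrt{2 + 5} = \sqrt{7} \approx 2.6458$)
$n{\left(j \right)} = - \frac{2}{j}$
$E{\left(I \right)} = - \frac{2 \sqrt{7}}{7}$ ($E{\left(I \right)} = - \frac{2}{\sqrt{7}} = - 2 \frac{\sqrt{7}}{7} = - \frac{2 \sqrt{7}}{7}$)
$E{\left(12 \right)} 1131 = - \frac{2 \sqrt{7}}{7} \cdot 1131 = - \frac{2262 \sqrt{7}}{7}$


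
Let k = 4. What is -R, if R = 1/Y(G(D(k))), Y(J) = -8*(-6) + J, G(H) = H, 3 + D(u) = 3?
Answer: -1/48 ≈ -0.020833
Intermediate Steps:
D(u) = 0 (D(u) = -3 + 3 = 0)
Y(J) = 48 + J
R = 1/48 (R = 1/(48 + 0) = 1/48 ≈ 0.020833)
-R = -1*1/48 = -1/48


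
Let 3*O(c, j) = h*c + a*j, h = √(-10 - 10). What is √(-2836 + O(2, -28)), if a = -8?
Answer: 2*√(-6213 + 3*I*√5)/3 ≈ 0.028368 + 52.548*I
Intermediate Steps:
h = 2*I*√5 (h = √(-20) = 2*I*√5 ≈ 4.4721*I)
O(c, j) = -8*j/3 + 2*I*c*√5/3 (O(c, j) = ((2*I*√5)*c - 8*j)/3 = (2*I*c*√5 - 8*j)/3 = (-8*j + 2*I*c*√5)/3 = -8*j/3 + 2*I*c*√5/3)
√(-2836 + O(2, -28)) = √(-2836 + (-8/3*(-28) + (⅔)*I*2*√5)) = √(-2836 + (224/3 + 4*I*√5/3)) = √(-8284/3 + 4*I*√5/3)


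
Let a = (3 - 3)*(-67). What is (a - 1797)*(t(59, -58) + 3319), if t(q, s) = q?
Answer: -6070266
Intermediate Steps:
a = 0 (a = 0*(-67) = 0)
(a - 1797)*(t(59, -58) + 3319) = (0 - 1797)*(59 + 3319) = -1797*3378 = -6070266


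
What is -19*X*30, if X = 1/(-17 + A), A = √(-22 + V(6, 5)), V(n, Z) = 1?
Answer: 969/31 + 57*I*√21/31 ≈ 31.258 + 8.426*I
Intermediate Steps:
A = I*√21 (A = √(-22 + 1) = √(-21) = I*√21 ≈ 4.5826*I)
X = 1/(-17 + I*√21) ≈ -0.054839 - 0.014783*I
-19*X*30 = -19*(-17/310 - I*√21/310)*30 = (323/310 + 19*I*√21/310)*30 = 969/31 + 57*I*√21/31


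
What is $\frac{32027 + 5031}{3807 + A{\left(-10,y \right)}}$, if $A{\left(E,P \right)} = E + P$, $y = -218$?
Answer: $\frac{37058}{3579} \approx 10.354$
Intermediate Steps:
$\frac{32027 + 5031}{3807 + A{\left(-10,y \right)}} = \frac{32027 + 5031}{3807 - 228} = \frac{37058}{3807 - 228} = \frac{37058}{3579}$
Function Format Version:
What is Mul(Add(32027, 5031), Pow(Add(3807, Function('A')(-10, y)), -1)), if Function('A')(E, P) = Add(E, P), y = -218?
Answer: Rational(37058, 3579) ≈ 10.354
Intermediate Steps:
Mul(Add(32027, 5031), Pow(Add(3807, Function('A')(-10, y)), -1)) = Mul(Add(32027, 5031), Pow(Add(3807, Add(-10, -218)), -1)) = Mul(37058, Pow(Add(3807, -228), -1)) = Mul(37058, Pow(3579, -1)) = Mul(37058, Rational(1, 3579)) = Rational(37058, 3579)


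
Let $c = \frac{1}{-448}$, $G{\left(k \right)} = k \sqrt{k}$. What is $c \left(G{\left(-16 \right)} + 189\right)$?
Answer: $- \frac{27}{64} + \frac{i}{7} \approx -0.42188 + 0.14286 i$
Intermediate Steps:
$G{\left(k \right)} = k^{\frac{3}{2}}$
$c = - \frac{1}{448} \approx -0.0022321$
$c \left(G{\left(-16 \right)} + 189\right) = - \frac{\left(-16\right)^{\frac{3}{2}} + 189}{448} = - \frac{- 64 i + 189}{448} = - \frac{189 - 64 i}{448} = - \frac{27}{64} + \frac{i}{7}$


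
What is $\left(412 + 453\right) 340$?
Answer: $294100$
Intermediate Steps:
$\left(412 + 453\right) 340 = 865 \cdot 340 = 294100$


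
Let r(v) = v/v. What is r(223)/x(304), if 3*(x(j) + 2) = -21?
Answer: -1/9 ≈ -0.11111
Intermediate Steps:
x(j) = -9 (x(j) = -2 + (1/3)*(-21) = -2 - 7 = -9)
r(v) = 1
r(223)/x(304) = 1/(-9) = 1*(-1/9) = -1/9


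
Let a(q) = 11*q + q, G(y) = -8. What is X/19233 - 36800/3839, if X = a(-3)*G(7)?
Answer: -78518752/8203943 ≈ -9.5709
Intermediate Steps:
a(q) = 12*q
X = 288 (X = (12*(-3))*(-8) = -36*(-8) = 288)
X/19233 - 36800/3839 = 288/19233 - 36800/3839 = 288*(1/19233) - 36800*1/3839 = 32/2137 - 36800/3839 = -78518752/8203943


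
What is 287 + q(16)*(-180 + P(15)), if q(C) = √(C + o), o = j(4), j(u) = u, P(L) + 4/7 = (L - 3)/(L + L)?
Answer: 287 - 12612*√5/35 ≈ -518.75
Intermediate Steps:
P(L) = -4/7 + (-3 + L)/(2*L) (P(L) = -4/7 + (L - 3)/(L + L) = -4/7 + (-3 + L)/((2*L)) = -4/7 + (-3 + L)*(1/(2*L)) = -4/7 + (-3 + L)/(2*L))
o = 4
q(C) = √(4 + C) (q(C) = √(C + 4) = √(4 + C))
287 + q(16)*(-180 + P(15)) = 287 + √(4 + 16)*(-180 + (1/14)*(-21 - 1*15)/15) = 287 + √20*(-180 + (1/14)*(1/15)*(-21 - 15)) = 287 + (2*√5)*(-180 + (1/14)*(1/15)*(-36)) = 287 + (2*√5)*(-180 - 6/35) = 287 + (2*√5)*(-6306/35) = 287 - 12612*√5/35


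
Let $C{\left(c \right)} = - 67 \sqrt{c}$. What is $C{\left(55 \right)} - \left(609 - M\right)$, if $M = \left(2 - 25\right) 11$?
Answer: $-862 - 67 \sqrt{55} \approx -1358.9$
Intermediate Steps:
$M = -253$ ($M = \left(-23\right) 11 = -253$)
$C{\left(55 \right)} - \left(609 - M\right) = - 67 \sqrt{55} - \left(609 - -253\right) = - 67 \sqrt{55} - \left(609 + 253\right) = - 67 \sqrt{55} - 862 = -862 - 67 \sqrt{55}$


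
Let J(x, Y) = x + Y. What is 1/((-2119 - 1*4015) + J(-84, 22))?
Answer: -1/6196 ≈ -0.00016139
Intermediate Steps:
J(x, Y) = Y + x
1/((-2119 - 1*4015) + J(-84, 22)) = 1/((-2119 - 1*4015) + (22 - 84)) = 1/((-2119 - 4015) - 62) = 1/(-6134 - 62) = 1/(-6196) = -1/6196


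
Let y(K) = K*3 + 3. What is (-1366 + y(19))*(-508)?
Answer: 663448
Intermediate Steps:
y(K) = 3 + 3*K (y(K) = 3*K + 3 = 3 + 3*K)
(-1366 + y(19))*(-508) = (-1366 + (3 + 3*19))*(-508) = (-1366 + (3 + 57))*(-508) = (-1366 + 60)*(-508) = -1306*(-508) = 663448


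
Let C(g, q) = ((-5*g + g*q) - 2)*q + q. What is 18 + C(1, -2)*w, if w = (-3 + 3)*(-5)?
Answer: 18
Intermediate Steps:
C(g, q) = q + q*(-2 - 5*g + g*q) (C(g, q) = (-2 - 5*g + g*q)*q + q = q*(-2 - 5*g + g*q) + q = q + q*(-2 - 5*g + g*q))
w = 0 (w = 0*(-5) = 0)
18 + C(1, -2)*w = 18 - 2*(-1 - 5*1 + 1*(-2))*0 = 18 - 2*(-1 - 5 - 2)*0 = 18 - 2*(-8)*0 = 18 + 16*0 = 18 + 0 = 18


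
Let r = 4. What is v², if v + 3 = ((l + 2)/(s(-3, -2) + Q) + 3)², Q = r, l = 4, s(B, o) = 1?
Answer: 133956/625 ≈ 214.33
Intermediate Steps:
Q = 4
v = 366/25 (v = -3 + ((4 + 2)/(1 + 4) + 3)² = -3 + (6/5 + 3)² = -3 + (21/5)² = -3 + 441/25 = 366/25 ≈ 14.640)
v² = (366/25)² = 133956/625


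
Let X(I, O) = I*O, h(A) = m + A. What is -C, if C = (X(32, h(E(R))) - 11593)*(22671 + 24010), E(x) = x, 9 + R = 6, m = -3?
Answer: 550135585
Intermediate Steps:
R = -3 (R = -9 + 6 = -3)
h(A) = -3 + A
C = -550135585 (C = (32*(-3 - 3) - 11593)*(22671 + 24010) = (32*(-6) - 11593)*46681 = (-192 - 11593)*46681 = -11785*46681 = -550135585)
-C = -1*(-550135585) = 550135585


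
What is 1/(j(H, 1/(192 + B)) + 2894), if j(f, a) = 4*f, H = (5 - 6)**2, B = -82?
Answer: 1/2898 ≈ 0.00034507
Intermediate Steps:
H = 1 (H = (-1)**2 = 1)
1/(j(H, 1/(192 + B)) + 2894) = 1/(4*1 + 2894) = 1/(4 + 2894) = 1/2898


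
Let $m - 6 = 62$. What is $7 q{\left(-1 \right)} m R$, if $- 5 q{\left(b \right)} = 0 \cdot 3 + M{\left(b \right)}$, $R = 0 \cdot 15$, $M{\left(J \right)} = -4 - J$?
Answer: $0$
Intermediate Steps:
$m = 68$ ($m = 6 + 62 = 68$)
$R = 0$
$q{\left(b \right)} = \frac{4}{5} + \frac{b}{5}$ ($q{\left(b \right)} = - \frac{0 \cdot 3 - \left(4 + b\right)}{5} = - \frac{0 - \left(4 + b\right)}{5} = - \frac{-4 - b}{5} = \frac{4}{5} + \frac{b}{5}$)
$7 q{\left(-1 \right)} m R = 7 \left(\frac{4}{5} + \frac{1}{5} \left(-1\right)\right) 68 \cdot 0 = 7 \left(\frac{4}{5} - \frac{1}{5}\right) 68 \cdot 0 = 7 \cdot \frac{3}{5} \cdot 68 \cdot 0 = \frac{21}{5} \cdot 68 \cdot 0 = \frac{1428}{5} \cdot 0 = 0$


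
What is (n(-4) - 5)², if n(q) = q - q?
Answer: 25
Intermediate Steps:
n(q) = 0
(n(-4) - 5)² = (0 - 5)² = (-5)² = 25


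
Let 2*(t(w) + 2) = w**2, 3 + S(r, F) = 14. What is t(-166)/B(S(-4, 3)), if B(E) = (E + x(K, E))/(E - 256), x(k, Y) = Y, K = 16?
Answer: -1687560/11 ≈ -1.5341e+5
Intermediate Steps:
S(r, F) = 11 (S(r, F) = -3 + 14 = 11)
B(E) = 2*E/(-256 + E) (B(E) = (E + E)/(E - 256) = (2*E)/(-256 + E) = 2*E/(-256 + E))
t(w) = -2 + w**2/2
t(-166)/B(S(-4, 3)) = (-2 + (1/2)*(-166)**2)/((2*11/(-256 + 11))) = (-2 + (1/2)*27556)/((2*11/(-245))) = (-2 + 13778)/((2*11*(-1/245))) = 13776/(-22/245) = 13776*(-245/22) = -1687560/11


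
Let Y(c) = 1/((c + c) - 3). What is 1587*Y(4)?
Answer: 1587/5 ≈ 317.40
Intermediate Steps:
Y(c) = 1/(-3 + 2*c) (Y(c) = 1/(2*c - 3) = 1/(-3 + 2*c))
1587*Y(4) = 1587/(-3 + 2*4) = 1587/(-3 + 8) = 1587/5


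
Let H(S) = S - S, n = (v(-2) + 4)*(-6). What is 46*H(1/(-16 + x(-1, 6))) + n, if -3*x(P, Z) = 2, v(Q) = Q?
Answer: -12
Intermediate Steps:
x(P, Z) = -⅔ (x(P, Z) = -⅓*2 = -⅔)
n = -12 (n = (-2 + 4)*(-6) = 2*(-6) = -12)
H(S) = 0
46*H(1/(-16 + x(-1, 6))) + n = 46*0 - 12 = 0 - 12 = -12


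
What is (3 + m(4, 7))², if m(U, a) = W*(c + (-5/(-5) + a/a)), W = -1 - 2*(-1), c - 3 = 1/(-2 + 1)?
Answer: 49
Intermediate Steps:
c = 2 (c = 3 + 1/(-2 + 1) = 3 + 1/(-1) = 3 - 1 = 2)
W = 1 (W = -1 + 2 = 1)
m(U, a) = 4 (m(U, a) = 1*(2 + (-5/(-5) + a/a)) = 1*(2 + (-5*(-⅕) + 1)) = 1*(2 + (1 + 1)) = 1*(2 + 2) = 1*4 = 4)
(3 + m(4, 7))² = (3 + 4)² = 7² = 49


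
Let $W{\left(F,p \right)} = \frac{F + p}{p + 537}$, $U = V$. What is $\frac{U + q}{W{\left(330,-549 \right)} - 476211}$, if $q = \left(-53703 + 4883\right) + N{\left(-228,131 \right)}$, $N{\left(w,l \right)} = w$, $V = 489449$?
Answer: $- \frac{1761604}{1904771} \approx -0.92484$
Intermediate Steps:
$U = 489449$
$W{\left(F,p \right)} = \frac{F + p}{537 + p}$
$q = -49048$ ($q = \left(-53703 + 4883\right) - 228 = -48820 - 228 = -49048$)
$\frac{U + q}{W{\left(330,-549 \right)} - 476211} = \frac{489449 - 49048}{\frac{330 - 549}{537 - 549} - 476211} = \frac{440401}{\frac{1}{-12} \left(-219\right) - 476211} = \frac{440401}{\left(- \frac{1}{12}\right) \left(-219\right) - 476211} = \frac{440401}{\frac{73}{4} - 476211} = \frac{440401}{- \frac{1904771}{4}} = 440401 \left(- \frac{4}{1904771}\right) = - \frac{1761604}{1904771}$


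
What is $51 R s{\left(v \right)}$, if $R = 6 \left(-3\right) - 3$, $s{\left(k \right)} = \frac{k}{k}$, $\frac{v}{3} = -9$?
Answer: $-1071$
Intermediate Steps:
$v = -27$ ($v = 3 \left(-9\right) = -27$)
$s{\left(k \right)} = 1$
$R = -21$ ($R = -18 - 3 = -21$)
$51 R s{\left(v \right)} = 51 \left(-21\right) 1 = \left(-1071\right) 1 = -1071$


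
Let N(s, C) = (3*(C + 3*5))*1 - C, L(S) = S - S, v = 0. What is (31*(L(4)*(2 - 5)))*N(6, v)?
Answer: 0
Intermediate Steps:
L(S) = 0
N(s, C) = 45 + 2*C (N(s, C) = (3*(C + 15))*1 - C = (3*(15 + C))*1 - C = (45 + 3*C)*1 - C = (45 + 3*C) - C = 45 + 2*C)
(31*(L(4)*(2 - 5)))*N(6, v) = (31*(0*(2 - 5)))*(45 + 2*0) = (31*(0*(-3)))*(45 + 0) = (31*0)*45 = 0*45 = 0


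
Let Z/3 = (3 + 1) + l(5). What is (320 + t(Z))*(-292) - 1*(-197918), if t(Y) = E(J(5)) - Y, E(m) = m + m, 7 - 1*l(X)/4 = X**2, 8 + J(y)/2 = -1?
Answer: 55422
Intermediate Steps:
J(y) = -18 (J(y) = -16 + 2*(-1) = -16 - 2 = -18)
l(X) = 28 - 4*X**2
Z = -204 (Z = 3*((3 + 1) + (28 - 4*5**2)) = 3*(4 + (28 - 4*25)) = 3*(4 + (28 - 100)) = 3*(4 - 72) = 3*(-68) = -204)
E(m) = 2*m
t(Y) = -36 - Y (t(Y) = 2*(-18) - Y = -36 - Y)
(320 + t(Z))*(-292) - 1*(-197918) = (320 + (-36 - 1*(-204)))*(-292) - 1*(-197918) = (320 + (-36 + 204))*(-292) + 197918 = (320 + 168)*(-292) + 197918 = 488*(-292) + 197918 = -142496 + 197918 = 55422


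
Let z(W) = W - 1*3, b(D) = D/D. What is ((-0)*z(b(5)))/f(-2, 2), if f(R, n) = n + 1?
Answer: 0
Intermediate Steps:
f(R, n) = 1 + n
b(D) = 1
z(W) = -3 + W (z(W) = W - 3 = -3 + W)
((-0)*z(b(5)))/f(-2, 2) = ((-0)*(-3 + 1))/(1 + 2) = (-1*0*(-2))/3 = (0*(-2))*(⅓) = 0*(⅓) = 0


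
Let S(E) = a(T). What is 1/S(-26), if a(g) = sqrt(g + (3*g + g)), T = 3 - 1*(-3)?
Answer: sqrt(30)/30 ≈ 0.18257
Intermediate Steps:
T = 6 (T = 3 + 3 = 6)
a(g) = sqrt(5)*sqrt(g) (a(g) = sqrt(g + 4*g) = sqrt(5*g) = sqrt(5)*sqrt(g))
S(E) = sqrt(30) (S(E) = sqrt(5)*sqrt(6) = sqrt(30))
1/S(-26) = 1/(sqrt(30)) = sqrt(30)/30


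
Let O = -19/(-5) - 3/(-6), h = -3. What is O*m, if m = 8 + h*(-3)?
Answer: 731/10 ≈ 73.100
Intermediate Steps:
m = 17 (m = 8 - 3*(-3) = 8 + 9 = 17)
O = 43/10 (O = -19*(-⅕) - 3*(-⅙) = 19/5 + ½ = 43/10 ≈ 4.3000)
O*m = (43/10)*17 = 731/10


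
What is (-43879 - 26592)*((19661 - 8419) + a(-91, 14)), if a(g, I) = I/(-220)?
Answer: -87145354723/110 ≈ -7.9223e+8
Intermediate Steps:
a(g, I) = -I/220 (a(g, I) = I*(-1/220) = -I/220)
(-43879 - 26592)*((19661 - 8419) + a(-91, 14)) = (-43879 - 26592)*((19661 - 8419) - 1/220*14) = -70471*(11242 - 7/110) = -70471*1236613/110 = -87145354723/110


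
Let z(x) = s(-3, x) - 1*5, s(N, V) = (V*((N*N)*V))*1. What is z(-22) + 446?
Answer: 4797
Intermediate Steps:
s(N, V) = N²*V² (s(N, V) = (V*(N²*V))*1 = (V*(V*N²))*1 = (N²*V²)*1 = N²*V²)
z(x) = -5 + 9*x² (z(x) = (-3)²*x² - 1*5 = 9*x² - 5 = -5 + 9*x²)
z(-22) + 446 = (-5 + 9*(-22)²) + 446 = (-5 + 9*484) + 446 = (-5 + 4356) + 446 = 4351 + 446 = 4797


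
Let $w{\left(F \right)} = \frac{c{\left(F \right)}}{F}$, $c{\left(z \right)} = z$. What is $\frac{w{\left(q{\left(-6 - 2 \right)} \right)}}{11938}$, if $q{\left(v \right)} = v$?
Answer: $\frac{1}{11938} \approx 8.3766 \cdot 10^{-5}$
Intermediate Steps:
$w{\left(F \right)} = 1$ ($w{\left(F \right)} = \frac{F}{F} = 1$)
$\frac{w{\left(q{\left(-6 - 2 \right)} \right)}}{11938} = 1 \cdot \frac{1}{11938} = \frac{1}{11938}$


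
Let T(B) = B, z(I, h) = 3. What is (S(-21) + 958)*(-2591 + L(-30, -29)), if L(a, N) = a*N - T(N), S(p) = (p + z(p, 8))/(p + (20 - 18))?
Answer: -30828240/19 ≈ -1.6225e+6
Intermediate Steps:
S(p) = (3 + p)/(2 + p) (S(p) = (p + 3)/(p + (20 - 18)) = (3 + p)/(p + 2) = (3 + p)/(2 + p))
L(a, N) = -N + N*a (L(a, N) = a*N - N = N*a - N = -N + N*a)
(S(-21) + 958)*(-2591 + L(-30, -29)) = ((3 - 21)/(2 - 21) + 958)*(-2591 - 29*(-1 - 30)) = (-18/(-19) + 958)*(-2591 - 29*(-31)) = (-1/19*(-18) + 958)*(-2591 + 899) = (18/19 + 958)*(-1692) = (18220/19)*(-1692) = -30828240/19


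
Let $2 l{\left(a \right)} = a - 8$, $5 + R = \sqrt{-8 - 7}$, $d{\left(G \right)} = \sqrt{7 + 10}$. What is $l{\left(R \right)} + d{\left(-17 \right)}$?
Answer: $- \frac{13}{2} + \sqrt{17} + \frac{i \sqrt{15}}{2} \approx -2.3769 + 1.9365 i$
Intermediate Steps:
$d{\left(G \right)} = \sqrt{17}$
$R = -5 + i \sqrt{15}$ ($R = -5 + \sqrt{-8 - 7} = -5 + \sqrt{-15} = -5 + i \sqrt{15} \approx -5.0 + 3.873 i$)
$l{\left(a \right)} = -4 + \frac{a}{2}$ ($l{\left(a \right)} = \frac{a - 8}{2} = \frac{-8 + a}{2} = -4 + \frac{a}{2}$)
$l{\left(R \right)} + d{\left(-17 \right)} = \left(-4 + \frac{-5 + i \sqrt{15}}{2}\right) + \sqrt{17} = \left(-4 - \left(\frac{5}{2} - \frac{i \sqrt{15}}{2}\right)\right) + \sqrt{17} = \left(- \frac{13}{2} + \frac{i \sqrt{15}}{2}\right) + \sqrt{17} = - \frac{13}{2} + \sqrt{17} + \frac{i \sqrt{15}}{2}$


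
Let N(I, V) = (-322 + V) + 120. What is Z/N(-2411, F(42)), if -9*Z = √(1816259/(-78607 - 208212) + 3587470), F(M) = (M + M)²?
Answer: -√295123196413334549/17692716834 ≈ -0.030705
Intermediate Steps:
F(M) = 4*M² (F(M) = (2*M)² = 4*M²)
N(I, V) = -202 + V
Z = -√295123196413334549/2581371 (Z = -√(1816259/(-78607 - 208212) + 3587470)/9 = -√(1816259/(-286819) + 3587470)/9 = -√(1816259*(-1/286819) + 3587470)/9 = -√(-1816259/286819 + 3587470)/9 = -√295123196413334549/2581371 ≈ -210.45)
Z/N(-2411, F(42)) = (-√295123196413334549/2581371)/(-202 + 4*42²) = (-√295123196413334549/2581371)/(-202 + 4*1764) = (-√295123196413334549/2581371)/(-202 + 7056) = -√295123196413334549/2581371/6854 = -√295123196413334549/2581371*(1/6854) = -√295123196413334549/17692716834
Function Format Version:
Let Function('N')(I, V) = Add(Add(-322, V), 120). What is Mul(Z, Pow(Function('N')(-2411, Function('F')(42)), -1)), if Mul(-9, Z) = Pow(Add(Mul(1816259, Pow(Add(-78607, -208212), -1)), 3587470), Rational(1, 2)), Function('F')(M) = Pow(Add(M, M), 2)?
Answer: Mul(Rational(-1, 17692716834), Pow(295123196413334549, Rational(1, 2))) ≈ -0.030705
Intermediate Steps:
Function('F')(M) = Mul(4, Pow(M, 2)) (Function('F')(M) = Pow(Mul(2, M), 2) = Mul(4, Pow(M, 2)))
Function('N')(I, V) = Add(-202, V)
Z = Mul(Rational(-1, 2581371), Pow(295123196413334549, Rational(1, 2))) (Z = Mul(Rational(-1, 9), Pow(Add(Mul(1816259, Pow(Add(-78607, -208212), -1)), 3587470), Rational(1, 2))) = Mul(Rational(-1, 9), Pow(Add(Mul(1816259, Pow(-286819, -1)), 3587470), Rational(1, 2))) = Mul(Rational(-1, 9), Pow(Add(Mul(1816259, Rational(-1, 286819)), 3587470), Rational(1, 2))) = Mul(Rational(-1, 9), Pow(Add(Rational(-1816259, 286819), 3587470), Rational(1, 2))) = Mul(Rational(-1, 9), Pow(Rational(1028952741671, 286819), Rational(1, 2))) = Mul(Rational(-1, 9), Mul(Rational(1, 286819), Pow(295123196413334549, Rational(1, 2)))) = Mul(Rational(-1, 2581371), Pow(295123196413334549, Rational(1, 2))) ≈ -210.45)
Mul(Z, Pow(Function('N')(-2411, Function('F')(42)), -1)) = Mul(Mul(Rational(-1, 2581371), Pow(295123196413334549, Rational(1, 2))), Pow(Add(-202, Mul(4, Pow(42, 2))), -1)) = Mul(Mul(Rational(-1, 2581371), Pow(295123196413334549, Rational(1, 2))), Pow(Add(-202, Mul(4, 1764)), -1)) = Mul(Mul(Rational(-1, 2581371), Pow(295123196413334549, Rational(1, 2))), Pow(Add(-202, 7056), -1)) = Mul(Mul(Rational(-1, 2581371), Pow(295123196413334549, Rational(1, 2))), Pow(6854, -1)) = Mul(Mul(Rational(-1, 2581371), Pow(295123196413334549, Rational(1, 2))), Rational(1, 6854)) = Mul(Rational(-1, 17692716834), Pow(295123196413334549, Rational(1, 2)))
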